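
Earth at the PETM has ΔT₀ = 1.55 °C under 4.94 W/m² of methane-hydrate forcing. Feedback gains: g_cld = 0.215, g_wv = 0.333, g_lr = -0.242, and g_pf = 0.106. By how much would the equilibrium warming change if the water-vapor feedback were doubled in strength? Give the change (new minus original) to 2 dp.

Original: g = 0.412, ΔT = 1.55/(1−0.412) = 2.6361 °C.
With doubled water-vapor: g' = 0.745, ΔT' = 1.55/(1−0.745) = 6.0784 °C.
Change = 6.0784 − 2.6361 = 3.44 °C.

3.44 °C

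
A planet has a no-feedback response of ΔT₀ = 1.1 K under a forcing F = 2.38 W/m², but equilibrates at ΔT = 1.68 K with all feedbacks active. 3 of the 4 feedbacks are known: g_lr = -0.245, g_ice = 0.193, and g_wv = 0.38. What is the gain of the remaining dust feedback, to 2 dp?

0.02

Amplification A = ΔT/ΔT₀ = 1.68/1.1 = 1.527.
Total gain g = 1 − 1/A = 1 − 1/1.527 = 0.3451.
Known gains sum to -0.245 + 0.193 + 0.38 = 0.328.
g_dust = 0.3451 − 0.328 = 0.02.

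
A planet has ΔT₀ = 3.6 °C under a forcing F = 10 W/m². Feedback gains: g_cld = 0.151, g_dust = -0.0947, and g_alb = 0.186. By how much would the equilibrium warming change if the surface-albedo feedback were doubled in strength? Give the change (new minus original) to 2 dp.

1.55 °C

Original: g = 0.2423, ΔT = 3.6/(1−0.2423) = 4.7512 °C.
With doubled surface-albedo: g' = 0.4283, ΔT' = 3.6/(1−0.4283) = 6.2970 °C.
Change = 6.2970 − 4.7512 = 1.55 °C.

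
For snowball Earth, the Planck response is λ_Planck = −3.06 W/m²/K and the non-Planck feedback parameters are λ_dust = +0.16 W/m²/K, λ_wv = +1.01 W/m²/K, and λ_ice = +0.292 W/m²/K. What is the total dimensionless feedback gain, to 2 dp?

0.48

Convert to gains: g_dust = 0.16/3.06 = 0.05229; g_wv = 1.01/3.06 = 0.3301; g_ice = 0.292/3.06 = 0.09542.
Total gain g = 0.47781.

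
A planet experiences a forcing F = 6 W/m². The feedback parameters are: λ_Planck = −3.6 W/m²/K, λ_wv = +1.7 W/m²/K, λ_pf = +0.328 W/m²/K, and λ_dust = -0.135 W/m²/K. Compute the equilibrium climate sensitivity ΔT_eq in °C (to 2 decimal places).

3.51 °C

Net feedback parameter λ = (−3.6) + (+1.7) + (+0.328) + (-0.135) = -1.707 W/m²/K.
ΔT = −F/λ = −6/(-1.707) = 3.51 °C.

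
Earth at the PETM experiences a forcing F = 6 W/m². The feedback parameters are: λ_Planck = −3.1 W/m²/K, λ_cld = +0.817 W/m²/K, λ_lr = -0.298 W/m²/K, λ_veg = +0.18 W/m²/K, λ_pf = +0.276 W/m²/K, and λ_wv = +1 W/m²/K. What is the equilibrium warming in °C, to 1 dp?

Net feedback parameter λ = (−3.1) + (+0.817) + (-0.298) + (+0.18) + (+0.276) + (+1) = -1.125 W/m²/K.
ΔT = −F/λ = −6/(-1.125) = 5.3 °C.

5.3 °C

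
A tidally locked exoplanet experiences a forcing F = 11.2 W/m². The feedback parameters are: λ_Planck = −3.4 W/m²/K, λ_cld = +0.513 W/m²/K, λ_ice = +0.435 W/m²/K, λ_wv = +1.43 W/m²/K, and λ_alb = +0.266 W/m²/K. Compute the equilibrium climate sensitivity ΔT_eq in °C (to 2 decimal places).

Net feedback parameter λ = (−3.4) + (+0.513) + (+0.435) + (+1.43) + (+0.266) = -0.756 W/m²/K.
ΔT = −F/λ = −11.2/(-0.756) = 14.81 °C.

14.81 °C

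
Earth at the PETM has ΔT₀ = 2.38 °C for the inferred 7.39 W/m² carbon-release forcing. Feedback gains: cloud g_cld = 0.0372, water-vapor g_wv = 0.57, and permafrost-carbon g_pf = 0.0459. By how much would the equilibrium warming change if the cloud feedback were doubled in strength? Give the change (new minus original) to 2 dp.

0.82 °C

Original: g = 0.6531, ΔT = 2.38/(1−0.6531) = 6.8608 °C.
With doubled cloud: g' = 0.6903, ΔT' = 2.38/(1−0.6903) = 7.6849 °C.
Change = 7.6849 − 6.8608 = 0.82 °C.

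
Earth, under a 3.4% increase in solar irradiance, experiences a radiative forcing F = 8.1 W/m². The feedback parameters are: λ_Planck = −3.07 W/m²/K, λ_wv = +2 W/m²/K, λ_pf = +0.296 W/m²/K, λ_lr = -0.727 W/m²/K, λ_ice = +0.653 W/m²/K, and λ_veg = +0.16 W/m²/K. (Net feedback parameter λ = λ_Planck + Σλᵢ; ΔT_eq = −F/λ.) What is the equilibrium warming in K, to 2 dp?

Net feedback parameter λ = (−3.07) + (+2) + (+0.296) + (-0.727) + (+0.653) + (+0.16) = -0.688 W/m²/K.
ΔT = −F/λ = −8.1/(-0.688) = 11.77 K.

11.77 K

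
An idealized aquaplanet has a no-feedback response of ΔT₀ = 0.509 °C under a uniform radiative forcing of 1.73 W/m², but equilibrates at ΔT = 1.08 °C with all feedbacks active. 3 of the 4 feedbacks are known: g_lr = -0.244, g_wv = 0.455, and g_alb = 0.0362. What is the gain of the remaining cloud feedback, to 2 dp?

Amplification A = ΔT/ΔT₀ = 1.08/0.509 = 2.122.
Total gain g = 1 − 1/A = 1 − 1/2.122 = 0.5287.
Known gains sum to -0.244 + 0.455 + 0.0362 = 0.2472.
g_cld = 0.5287 − 0.2472 = 0.28.

0.28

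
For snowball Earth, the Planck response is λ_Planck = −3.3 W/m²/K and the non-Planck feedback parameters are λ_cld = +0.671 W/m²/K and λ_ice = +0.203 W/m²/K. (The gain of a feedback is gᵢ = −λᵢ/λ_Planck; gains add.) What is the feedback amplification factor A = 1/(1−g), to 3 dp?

Convert to gains: g_cld = 0.671/3.3 = 0.2033; g_ice = 0.203/3.3 = 0.06152.
Total gain g = 0.26482.
A = 1/(1 − 0.26482) = 1.360.

1.360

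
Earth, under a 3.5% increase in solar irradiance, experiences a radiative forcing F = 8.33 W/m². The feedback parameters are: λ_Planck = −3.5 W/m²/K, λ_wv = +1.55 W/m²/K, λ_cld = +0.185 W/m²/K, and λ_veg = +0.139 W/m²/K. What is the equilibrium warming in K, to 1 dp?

5.1 K

Net feedback parameter λ = (−3.5) + (+1.55) + (+0.185) + (+0.139) = -1.626 W/m²/K.
ΔT = −F/λ = −8.33/(-1.626) = 5.1 K.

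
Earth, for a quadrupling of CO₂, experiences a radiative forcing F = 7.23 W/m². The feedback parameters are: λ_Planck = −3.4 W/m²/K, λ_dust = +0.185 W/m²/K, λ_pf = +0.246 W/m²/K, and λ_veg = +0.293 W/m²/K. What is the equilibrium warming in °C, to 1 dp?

Net feedback parameter λ = (−3.4) + (+0.185) + (+0.246) + (+0.293) = -2.676 W/m²/K.
ΔT = −F/λ = −7.23/(-2.676) = 2.7 °C.

2.7 °C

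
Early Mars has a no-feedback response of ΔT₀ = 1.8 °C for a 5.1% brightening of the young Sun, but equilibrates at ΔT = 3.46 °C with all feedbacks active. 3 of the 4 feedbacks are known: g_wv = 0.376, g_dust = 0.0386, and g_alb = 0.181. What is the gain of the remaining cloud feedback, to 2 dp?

-0.12

Amplification A = ΔT/ΔT₀ = 3.46/1.8 = 1.922.
Total gain g = 1 − 1/A = 1 − 1/1.922 = 0.4797.
Known gains sum to 0.376 + 0.0386 + 0.181 = 0.5956.
g_cld = 0.4797 − 0.5956 = -0.12.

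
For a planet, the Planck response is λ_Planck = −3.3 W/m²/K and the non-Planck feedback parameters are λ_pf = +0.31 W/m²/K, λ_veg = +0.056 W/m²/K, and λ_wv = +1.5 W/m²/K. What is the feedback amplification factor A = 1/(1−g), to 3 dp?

Convert to gains: g_pf = 0.31/3.3 = 0.09394; g_veg = 0.056/3.3 = 0.01697; g_wv = 1.5/3.3 = 0.4545.
Total gain g = 0.56541.
A = 1/(1 − 0.56541) = 2.301.

2.301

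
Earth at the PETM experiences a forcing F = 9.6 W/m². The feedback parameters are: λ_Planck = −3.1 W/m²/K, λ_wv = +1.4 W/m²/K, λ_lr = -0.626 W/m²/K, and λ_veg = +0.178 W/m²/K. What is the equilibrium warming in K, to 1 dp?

4.5 K

Net feedback parameter λ = (−3.1) + (+1.4) + (-0.626) + (+0.178) = -2.148 W/m²/K.
ΔT = −F/λ = −9.6/(-2.148) = 4.5 K.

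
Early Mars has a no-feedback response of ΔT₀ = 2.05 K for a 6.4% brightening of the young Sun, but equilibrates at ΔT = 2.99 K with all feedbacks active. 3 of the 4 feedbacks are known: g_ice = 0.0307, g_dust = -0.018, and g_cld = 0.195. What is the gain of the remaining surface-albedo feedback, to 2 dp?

Amplification A = ΔT/ΔT₀ = 2.99/2.05 = 1.459.
Total gain g = 1 − 1/A = 1 − 1/1.459 = 0.3146.
Known gains sum to 0.0307 − 0.018 + 0.195 = 0.2077.
g_alb = 0.3146 − 0.2077 = 0.11.

0.11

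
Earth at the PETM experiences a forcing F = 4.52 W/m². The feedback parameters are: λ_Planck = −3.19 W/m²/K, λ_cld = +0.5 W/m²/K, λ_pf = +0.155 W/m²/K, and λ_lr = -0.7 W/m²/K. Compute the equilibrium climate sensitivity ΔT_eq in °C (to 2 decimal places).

Net feedback parameter λ = (−3.19) + (+0.5) + (+0.155) + (-0.7) = -3.235 W/m²/K.
ΔT = −F/λ = −4.52/(-3.235) = 1.40 °C.

1.40 °C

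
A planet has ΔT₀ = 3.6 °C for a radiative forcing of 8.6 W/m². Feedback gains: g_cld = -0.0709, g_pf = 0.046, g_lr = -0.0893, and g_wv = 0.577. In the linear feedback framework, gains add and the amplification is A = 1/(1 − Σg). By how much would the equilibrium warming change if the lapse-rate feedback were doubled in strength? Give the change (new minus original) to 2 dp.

Original: g = 0.4628, ΔT = 3.6/(1−0.4628) = 6.7014 °C.
With doubled lapse-rate: g' = 0.3735, ΔT' = 3.6/(1−0.3735) = 5.7462 °C.
Change = 5.7462 − 6.7014 = -0.96 °C.

-0.96 °C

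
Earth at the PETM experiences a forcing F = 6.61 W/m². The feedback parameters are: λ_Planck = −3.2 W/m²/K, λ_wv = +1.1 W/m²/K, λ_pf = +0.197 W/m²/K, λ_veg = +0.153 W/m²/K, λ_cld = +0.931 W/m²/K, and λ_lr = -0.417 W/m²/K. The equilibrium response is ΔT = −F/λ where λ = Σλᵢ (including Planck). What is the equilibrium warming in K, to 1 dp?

Net feedback parameter λ = (−3.2) + (+1.1) + (+0.197) + (+0.153) + (+0.931) + (-0.417) = -1.236 W/m²/K.
ΔT = −F/λ = −6.61/(-1.236) = 5.3 K.

5.3 K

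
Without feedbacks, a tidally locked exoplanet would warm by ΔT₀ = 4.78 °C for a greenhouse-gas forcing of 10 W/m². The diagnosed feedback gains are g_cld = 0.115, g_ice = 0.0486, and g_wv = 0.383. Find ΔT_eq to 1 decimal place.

10.5 °C

Total gain g = 0.115 + 0.0486 + 0.383 = 0.5466.
Amplification A = 1/(1 − 0.5466) = 2.206.
ΔT = 4.78 × 2.206 = 10.5 °C.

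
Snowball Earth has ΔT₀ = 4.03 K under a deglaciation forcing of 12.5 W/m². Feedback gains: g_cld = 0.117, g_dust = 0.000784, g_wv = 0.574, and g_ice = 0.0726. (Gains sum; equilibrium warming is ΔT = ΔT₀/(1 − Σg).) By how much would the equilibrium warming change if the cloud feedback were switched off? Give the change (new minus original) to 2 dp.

Original: g = 0.764384, ΔT = 4.03/(1−0.764384) = 17.1041 K.
Without cloud: g' = 0.647384, ΔT' = 4.03/(1−0.647384) = 11.4289 K.
Change = 11.4289 − 17.1041 = -5.68 K.

-5.68 K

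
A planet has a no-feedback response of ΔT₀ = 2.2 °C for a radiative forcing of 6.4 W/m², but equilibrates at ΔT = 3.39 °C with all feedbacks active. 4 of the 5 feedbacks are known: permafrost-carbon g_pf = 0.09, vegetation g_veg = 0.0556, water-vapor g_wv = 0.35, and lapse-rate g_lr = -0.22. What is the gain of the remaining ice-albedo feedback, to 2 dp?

0.08

Amplification A = ΔT/ΔT₀ = 3.39/2.2 = 1.541.
Total gain g = 1 − 1/A = 1 − 1/1.541 = 0.3511.
Known gains sum to 0.09 + 0.0556 + 0.35 − 0.22 = 0.2756.
g_ice = 0.3511 − 0.2756 = 0.08.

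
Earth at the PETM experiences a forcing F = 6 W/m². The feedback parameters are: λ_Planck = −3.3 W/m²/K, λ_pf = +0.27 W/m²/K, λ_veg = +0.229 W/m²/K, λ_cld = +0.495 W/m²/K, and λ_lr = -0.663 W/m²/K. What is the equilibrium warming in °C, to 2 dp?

Net feedback parameter λ = (−3.3) + (+0.27) + (+0.229) + (+0.495) + (-0.663) = -2.969 W/m²/K.
ΔT = −F/λ = −6/(-2.969) = 2.02 °C.

2.02 °C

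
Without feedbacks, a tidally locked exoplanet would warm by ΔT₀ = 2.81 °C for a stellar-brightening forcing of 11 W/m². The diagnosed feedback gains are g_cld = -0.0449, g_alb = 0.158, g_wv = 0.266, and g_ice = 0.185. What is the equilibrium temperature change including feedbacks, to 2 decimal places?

6.45 °C

Total gain g = -0.0449 + 0.158 + 0.266 + 0.185 = 0.5641.
Amplification A = 1/(1 − 0.5641) = 2.294.
ΔT = 2.81 × 2.294 = 6.45 °C.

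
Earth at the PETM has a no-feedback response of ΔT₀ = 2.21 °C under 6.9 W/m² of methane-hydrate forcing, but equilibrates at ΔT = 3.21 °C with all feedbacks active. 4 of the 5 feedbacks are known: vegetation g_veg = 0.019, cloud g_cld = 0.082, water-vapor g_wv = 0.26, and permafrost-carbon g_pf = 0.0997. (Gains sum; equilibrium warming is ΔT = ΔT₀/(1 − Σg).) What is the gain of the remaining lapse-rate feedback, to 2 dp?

-0.15

Amplification A = ΔT/ΔT₀ = 3.21/2.21 = 1.452.
Total gain g = 1 − 1/A = 1 − 1/1.452 = 0.3113.
Known gains sum to 0.019 + 0.082 + 0.26 + 0.0997 = 0.4607.
g_lr = 0.3113 − 0.4607 = -0.15.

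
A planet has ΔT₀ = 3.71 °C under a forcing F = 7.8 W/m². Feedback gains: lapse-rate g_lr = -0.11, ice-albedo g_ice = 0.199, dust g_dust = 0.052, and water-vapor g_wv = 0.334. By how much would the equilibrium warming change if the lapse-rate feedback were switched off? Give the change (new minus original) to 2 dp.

Original: g = 0.475, ΔT = 3.71/(1−0.475) = 7.0667 °C.
Without lapse-rate: g' = 0.585, ΔT' = 3.71/(1−0.585) = 8.9398 °C.
Change = 8.9398 − 7.0667 = 1.87 °C.

1.87 °C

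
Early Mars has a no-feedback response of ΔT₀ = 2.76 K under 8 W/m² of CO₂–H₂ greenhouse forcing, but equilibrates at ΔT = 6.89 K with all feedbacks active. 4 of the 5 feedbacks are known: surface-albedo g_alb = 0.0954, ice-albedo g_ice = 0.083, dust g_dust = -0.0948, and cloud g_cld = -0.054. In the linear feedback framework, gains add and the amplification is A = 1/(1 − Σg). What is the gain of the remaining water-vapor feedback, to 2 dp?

Amplification A = ΔT/ΔT₀ = 6.89/2.76 = 2.496.
Total gain g = 1 − 1/A = 1 − 1/2.496 = 0.5994.
Known gains sum to 0.0954 + 0.083 − 0.0948 − 0.054 = 0.0296.
g_wv = 0.5994 − 0.0296 = 0.57.

0.57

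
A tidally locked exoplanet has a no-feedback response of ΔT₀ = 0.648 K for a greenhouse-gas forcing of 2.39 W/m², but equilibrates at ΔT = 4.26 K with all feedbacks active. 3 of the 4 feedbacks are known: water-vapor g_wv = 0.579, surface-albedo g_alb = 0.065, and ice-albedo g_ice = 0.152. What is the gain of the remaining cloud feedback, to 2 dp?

0.05

Amplification A = ΔT/ΔT₀ = 4.26/0.648 = 6.574.
Total gain g = 1 − 1/A = 1 − 1/6.574 = 0.8479.
Known gains sum to 0.579 + 0.065 + 0.152 = 0.796.
g_cld = 0.8479 − 0.796 = 0.05.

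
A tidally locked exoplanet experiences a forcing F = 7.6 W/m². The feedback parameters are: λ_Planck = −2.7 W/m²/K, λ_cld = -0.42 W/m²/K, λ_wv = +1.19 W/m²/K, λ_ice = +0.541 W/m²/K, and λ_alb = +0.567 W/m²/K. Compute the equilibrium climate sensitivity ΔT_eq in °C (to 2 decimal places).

9.25 °C

Net feedback parameter λ = (−2.7) + (-0.42) + (+1.19) + (+0.541) + (+0.567) = -0.822 W/m²/K.
ΔT = −F/λ = −7.6/(-0.822) = 9.25 °C.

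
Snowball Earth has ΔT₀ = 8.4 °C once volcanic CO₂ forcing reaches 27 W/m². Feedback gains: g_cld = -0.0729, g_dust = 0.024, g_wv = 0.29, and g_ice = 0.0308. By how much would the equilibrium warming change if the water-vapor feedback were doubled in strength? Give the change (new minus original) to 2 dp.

Original: g = 0.2719, ΔT = 8.4/(1−0.2719) = 11.5369 °C.
With doubled water-vapor: g' = 0.5619, ΔT' = 8.4/(1−0.5619) = 19.1737 °C.
Change = 19.1737 − 11.5369 = 7.64 °C.

7.64 °C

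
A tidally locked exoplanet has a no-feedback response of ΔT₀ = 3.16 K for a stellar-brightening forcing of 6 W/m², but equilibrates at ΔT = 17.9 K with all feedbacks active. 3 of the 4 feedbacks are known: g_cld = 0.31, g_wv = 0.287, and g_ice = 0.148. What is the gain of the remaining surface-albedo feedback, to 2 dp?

Amplification A = ΔT/ΔT₀ = 17.9/3.16 = 5.665.
Total gain g = 1 − 1/A = 1 − 1/5.665 = 0.8235.
Known gains sum to 0.31 + 0.287 + 0.148 = 0.745.
g_alb = 0.8235 − 0.745 = 0.08.

0.08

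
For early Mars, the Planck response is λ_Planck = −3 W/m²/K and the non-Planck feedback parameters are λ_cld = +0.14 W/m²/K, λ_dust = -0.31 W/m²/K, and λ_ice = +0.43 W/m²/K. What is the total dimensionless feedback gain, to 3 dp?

0.087

Convert to gains: g_cld = 0.14/3 = 0.04667; g_dust = -0.31/3 = -0.1033; g_ice = 0.43/3 = 0.1433.
Total gain g = 0.08667.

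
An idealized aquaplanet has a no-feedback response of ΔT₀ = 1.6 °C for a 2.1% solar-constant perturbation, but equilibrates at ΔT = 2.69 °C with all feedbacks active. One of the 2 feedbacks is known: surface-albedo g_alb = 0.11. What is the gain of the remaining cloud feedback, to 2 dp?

0.30

Amplification A = ΔT/ΔT₀ = 2.69/1.6 = 1.681.
Total gain g = 1 − 1/A = 1 − 1/1.681 = 0.4051.
The known gain is 0.11.
g_cld = 0.4051 − 0.11 = 0.30.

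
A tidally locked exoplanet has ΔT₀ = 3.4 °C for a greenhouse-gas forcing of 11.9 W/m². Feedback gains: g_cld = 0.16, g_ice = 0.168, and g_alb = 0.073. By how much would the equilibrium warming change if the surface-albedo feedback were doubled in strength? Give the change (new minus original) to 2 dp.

0.79 °C

Original: g = 0.401, ΔT = 3.4/(1−0.401) = 5.6761 °C.
With doubled surface-albedo: g' = 0.474, ΔT' = 3.4/(1−0.474) = 6.4639 °C.
Change = 6.4639 − 5.6761 = 0.79 °C.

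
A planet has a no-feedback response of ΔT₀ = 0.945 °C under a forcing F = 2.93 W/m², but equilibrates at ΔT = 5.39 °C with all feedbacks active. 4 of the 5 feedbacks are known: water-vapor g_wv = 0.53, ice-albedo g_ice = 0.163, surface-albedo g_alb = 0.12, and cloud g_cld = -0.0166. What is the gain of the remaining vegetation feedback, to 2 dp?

Amplification A = ΔT/ΔT₀ = 5.39/0.945 = 5.704.
Total gain g = 1 − 1/A = 1 − 1/5.704 = 0.8247.
Known gains sum to 0.53 + 0.163 + 0.12 − 0.0166 = 0.7964.
g_veg = 0.8247 − 0.7964 = 0.03.

0.03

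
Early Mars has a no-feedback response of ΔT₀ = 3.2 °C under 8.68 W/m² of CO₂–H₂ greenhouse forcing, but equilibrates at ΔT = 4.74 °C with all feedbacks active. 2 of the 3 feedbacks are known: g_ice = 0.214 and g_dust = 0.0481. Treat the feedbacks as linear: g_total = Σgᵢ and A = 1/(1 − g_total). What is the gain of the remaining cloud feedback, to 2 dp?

0.06

Amplification A = ΔT/ΔT₀ = 4.74/3.2 = 1.481.
Total gain g = 1 − 1/A = 1 − 1/1.481 = 0.3248.
Known gains sum to 0.214 + 0.0481 = 0.2621.
g_cld = 0.3248 − 0.2621 = 0.06.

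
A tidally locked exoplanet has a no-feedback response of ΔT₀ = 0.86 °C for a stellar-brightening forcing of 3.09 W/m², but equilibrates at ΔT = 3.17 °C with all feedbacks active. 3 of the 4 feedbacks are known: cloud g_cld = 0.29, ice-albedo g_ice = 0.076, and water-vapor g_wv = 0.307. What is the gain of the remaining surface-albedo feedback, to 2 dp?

Amplification A = ΔT/ΔT₀ = 3.17/0.86 = 3.686.
Total gain g = 1 − 1/A = 1 − 1/3.686 = 0.7287.
Known gains sum to 0.29 + 0.076 + 0.307 = 0.673.
g_alb = 0.7287 − 0.673 = 0.06.

0.06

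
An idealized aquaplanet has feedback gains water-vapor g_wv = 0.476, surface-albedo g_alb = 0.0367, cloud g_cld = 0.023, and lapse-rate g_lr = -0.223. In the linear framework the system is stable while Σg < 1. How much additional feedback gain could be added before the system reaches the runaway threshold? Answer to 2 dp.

0.69

Current total gain = 0.476 + 0.0367 + 0.023 − 0.223 = 0.3127.
Margin to runaway = 1 − 0.3127 = 0.69.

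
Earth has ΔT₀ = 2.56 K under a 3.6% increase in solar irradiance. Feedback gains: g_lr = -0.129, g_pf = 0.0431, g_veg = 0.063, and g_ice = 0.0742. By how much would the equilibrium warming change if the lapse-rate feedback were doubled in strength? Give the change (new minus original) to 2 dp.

-0.32 K

Original: g = 0.0513, ΔT = 2.56/(1−0.0513) = 2.6984 K.
With doubled lapse-rate: g' = -0.0777, ΔT' = 2.56/(1+0.0777) = 2.3754 K.
Change = 2.3754 − 2.6984 = -0.32 K.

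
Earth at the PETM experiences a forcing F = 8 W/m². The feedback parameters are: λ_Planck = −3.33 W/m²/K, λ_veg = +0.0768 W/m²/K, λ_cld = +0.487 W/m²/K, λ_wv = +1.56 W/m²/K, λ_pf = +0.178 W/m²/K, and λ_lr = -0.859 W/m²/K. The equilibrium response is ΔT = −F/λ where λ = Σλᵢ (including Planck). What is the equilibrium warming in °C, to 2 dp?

4.24 °C

Net feedback parameter λ = (−3.33) + (+0.0768) + (+0.487) + (+1.56) + (+0.178) + (-0.859) = -1.8872 W/m²/K.
ΔT = −F/λ = −8/(-1.8872) = 4.24 °C.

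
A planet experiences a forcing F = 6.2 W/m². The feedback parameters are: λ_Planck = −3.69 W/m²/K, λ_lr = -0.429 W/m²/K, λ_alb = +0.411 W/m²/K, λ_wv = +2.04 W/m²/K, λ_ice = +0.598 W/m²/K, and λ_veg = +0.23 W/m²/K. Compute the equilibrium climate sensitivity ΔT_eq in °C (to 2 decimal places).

Net feedback parameter λ = (−3.69) + (-0.429) + (+0.411) + (+2.04) + (+0.598) + (+0.23) = -0.84 W/m²/K.
ΔT = −F/λ = −6.2/(-0.84) = 7.38 °C.

7.38 °C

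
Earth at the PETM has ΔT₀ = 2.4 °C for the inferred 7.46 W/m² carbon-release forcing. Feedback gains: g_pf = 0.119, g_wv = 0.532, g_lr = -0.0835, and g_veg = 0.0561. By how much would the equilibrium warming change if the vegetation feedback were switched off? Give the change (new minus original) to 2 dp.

Original: g = 0.6236, ΔT = 2.4/(1−0.6236) = 6.3762 °C.
Without vegetation: g' = 0.5675, ΔT' = 2.4/(1−0.5675) = 5.5491 °C.
Change = 5.5491 − 6.3762 = -0.83 °C.

-0.83 °C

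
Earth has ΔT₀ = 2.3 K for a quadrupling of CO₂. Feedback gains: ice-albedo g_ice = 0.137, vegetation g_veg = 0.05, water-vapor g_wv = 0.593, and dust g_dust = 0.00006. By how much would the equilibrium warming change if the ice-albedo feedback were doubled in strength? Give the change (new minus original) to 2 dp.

Original: g = 0.78006, ΔT = 2.3/(1−0.78006) = 10.4574 K.
With doubled ice-albedo: g' = 0.91706, ΔT' = 2.3/(1−0.91706) = 27.7309 K.
Change = 27.7309 − 10.4574 = 17.27 K.

17.27 K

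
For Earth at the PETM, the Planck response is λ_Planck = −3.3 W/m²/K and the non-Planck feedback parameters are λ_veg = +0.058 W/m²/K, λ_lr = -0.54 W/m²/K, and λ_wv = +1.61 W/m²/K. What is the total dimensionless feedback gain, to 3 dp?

0.342

Convert to gains: g_veg = 0.058/3.3 = 0.01758; g_lr = -0.54/3.3 = -0.1636; g_wv = 1.61/3.3 = 0.4879.
Total gain g = 0.34188.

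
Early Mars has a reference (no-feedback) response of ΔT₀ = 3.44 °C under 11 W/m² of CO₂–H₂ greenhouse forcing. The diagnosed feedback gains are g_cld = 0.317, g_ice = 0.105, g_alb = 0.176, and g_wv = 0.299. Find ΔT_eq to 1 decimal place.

33.4 °C

Total gain g = 0.317 + 0.105 + 0.176 + 0.299 = 0.897.
Amplification A = 1/(1 − 0.897) = 9.709.
ΔT = 3.44 × 9.709 = 33.4 °C.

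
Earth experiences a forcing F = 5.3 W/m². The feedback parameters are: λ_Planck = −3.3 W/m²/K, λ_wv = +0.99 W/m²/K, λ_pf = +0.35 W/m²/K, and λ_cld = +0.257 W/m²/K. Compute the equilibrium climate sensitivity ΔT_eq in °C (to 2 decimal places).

Net feedback parameter λ = (−3.3) + (+0.99) + (+0.35) + (+0.257) = -1.703 W/m²/K.
ΔT = −F/λ = −5.3/(-1.703) = 3.11 °C.

3.11 °C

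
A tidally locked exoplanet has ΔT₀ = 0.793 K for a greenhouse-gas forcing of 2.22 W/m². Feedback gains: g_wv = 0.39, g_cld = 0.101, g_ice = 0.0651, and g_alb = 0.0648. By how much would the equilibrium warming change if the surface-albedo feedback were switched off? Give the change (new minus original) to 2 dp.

Original: g = 0.6209, ΔT = 0.793/(1−0.6209) = 2.0918 K.
Without surface-albedo: g' = 0.5561, ΔT' = 0.793/(1−0.5561) = 1.7864 K.
Change = 1.7864 − 2.0918 = -0.31 K.

-0.31 K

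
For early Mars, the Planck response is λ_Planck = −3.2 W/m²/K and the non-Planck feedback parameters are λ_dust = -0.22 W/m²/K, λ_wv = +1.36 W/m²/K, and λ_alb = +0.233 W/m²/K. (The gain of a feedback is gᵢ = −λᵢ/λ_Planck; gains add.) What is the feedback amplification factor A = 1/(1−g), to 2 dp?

1.75

Convert to gains: g_dust = -0.22/3.2 = -0.06875; g_wv = 1.36/3.2 = 0.425; g_alb = 0.233/3.2 = 0.07281.
Total gain g = 0.42906.
A = 1/(1 − 0.42906) = 1.75.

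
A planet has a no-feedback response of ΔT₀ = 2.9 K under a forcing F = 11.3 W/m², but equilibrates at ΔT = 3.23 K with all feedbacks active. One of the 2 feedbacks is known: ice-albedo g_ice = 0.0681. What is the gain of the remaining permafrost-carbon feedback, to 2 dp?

Amplification A = ΔT/ΔT₀ = 3.23/2.9 = 1.114.
Total gain g = 1 − 1/A = 1 − 1/1.114 = 0.1023.
The known gain is 0.0681.
g_pf = 0.1023 − 0.0681 = 0.03.

0.03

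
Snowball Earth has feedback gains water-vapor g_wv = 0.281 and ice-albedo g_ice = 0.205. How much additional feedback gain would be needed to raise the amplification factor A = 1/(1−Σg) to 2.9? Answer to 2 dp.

Current total gain = 0.486.
Target gain for A = 2.9: g* = 1 − 1/2.9 = 0.6552.
Additional gain needed = 0.6552 − 0.486 = 0.17.

0.17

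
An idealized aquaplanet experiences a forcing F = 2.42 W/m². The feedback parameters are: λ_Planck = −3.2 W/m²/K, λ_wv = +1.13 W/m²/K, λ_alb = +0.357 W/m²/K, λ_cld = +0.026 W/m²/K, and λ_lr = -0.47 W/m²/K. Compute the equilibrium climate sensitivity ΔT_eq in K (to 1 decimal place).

Net feedback parameter λ = (−3.2) + (+1.13) + (+0.357) + (+0.026) + (-0.47) = -2.157 W/m²/K.
ΔT = −F/λ = −2.42/(-2.157) = 1.1 K.

1.1 K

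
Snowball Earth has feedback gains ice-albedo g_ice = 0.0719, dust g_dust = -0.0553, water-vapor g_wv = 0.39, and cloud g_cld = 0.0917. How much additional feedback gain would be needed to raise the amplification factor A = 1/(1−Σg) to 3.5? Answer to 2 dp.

Current total gain = 0.4983.
Target gain for A = 3.5: g* = 1 − 1/3.5 = 0.7143.
Additional gain needed = 0.7143 − 0.4983 = 0.22.

0.22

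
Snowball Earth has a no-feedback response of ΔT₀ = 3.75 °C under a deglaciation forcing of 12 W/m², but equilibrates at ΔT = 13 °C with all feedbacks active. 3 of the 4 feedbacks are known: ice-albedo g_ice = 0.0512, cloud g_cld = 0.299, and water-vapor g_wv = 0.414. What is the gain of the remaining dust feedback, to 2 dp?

-0.05

Amplification A = ΔT/ΔT₀ = 13/3.75 = 3.467.
Total gain g = 1 − 1/A = 1 − 1/3.467 = 0.7116.
Known gains sum to 0.0512 + 0.299 + 0.414 = 0.7642.
g_dust = 0.7116 − 0.7642 = -0.05.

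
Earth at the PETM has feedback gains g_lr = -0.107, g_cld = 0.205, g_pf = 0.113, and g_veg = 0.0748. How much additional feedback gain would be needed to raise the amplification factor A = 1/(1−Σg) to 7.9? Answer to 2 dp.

0.59

Current total gain = 0.2858.
Target gain for A = 7.9: g* = 1 − 1/7.9 = 0.8734.
Additional gain needed = 0.8734 − 0.2858 = 0.59.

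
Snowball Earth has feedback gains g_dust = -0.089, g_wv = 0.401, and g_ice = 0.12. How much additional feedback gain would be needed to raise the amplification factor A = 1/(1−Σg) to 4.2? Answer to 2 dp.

Current total gain = 0.432.
Target gain for A = 4.2: g* = 1 − 1/4.2 = 0.7619.
Additional gain needed = 0.7619 − 0.432 = 0.33.

0.33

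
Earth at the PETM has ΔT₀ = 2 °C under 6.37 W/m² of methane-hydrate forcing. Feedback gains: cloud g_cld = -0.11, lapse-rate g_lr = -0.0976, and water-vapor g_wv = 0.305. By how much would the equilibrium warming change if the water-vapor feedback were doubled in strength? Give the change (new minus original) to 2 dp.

1.13 °C

Original: g = 0.0974, ΔT = 2/(1−0.0974) = 2.2158 °C.
With doubled water-vapor: g' = 0.4024, ΔT' = 2/(1−0.4024) = 3.3467 °C.
Change = 3.3467 − 2.2158 = 1.13 °C.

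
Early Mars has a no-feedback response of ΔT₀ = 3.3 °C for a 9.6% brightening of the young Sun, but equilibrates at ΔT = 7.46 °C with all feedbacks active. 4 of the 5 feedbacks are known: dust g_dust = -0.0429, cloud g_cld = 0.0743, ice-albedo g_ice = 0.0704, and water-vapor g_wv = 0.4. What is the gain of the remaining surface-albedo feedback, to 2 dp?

Amplification A = ΔT/ΔT₀ = 7.46/3.3 = 2.261.
Total gain g = 1 − 1/A = 1 − 1/2.261 = 0.5577.
Known gains sum to -0.0429 + 0.0743 + 0.0704 + 0.4 = 0.5018.
g_alb = 0.5577 − 0.5018 = 0.06.

0.06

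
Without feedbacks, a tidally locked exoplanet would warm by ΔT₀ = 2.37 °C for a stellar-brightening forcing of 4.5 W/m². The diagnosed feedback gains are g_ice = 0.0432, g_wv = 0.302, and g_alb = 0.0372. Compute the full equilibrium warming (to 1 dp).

3.8 °C

Total gain g = 0.0432 + 0.302 + 0.0372 = 0.3824.
Amplification A = 1/(1 − 0.3824) = 1.619.
ΔT = 2.37 × 1.619 = 3.8 °C.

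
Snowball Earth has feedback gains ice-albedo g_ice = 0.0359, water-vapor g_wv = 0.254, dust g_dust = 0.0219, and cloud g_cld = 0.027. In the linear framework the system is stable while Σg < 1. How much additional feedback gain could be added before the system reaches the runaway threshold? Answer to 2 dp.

0.66

Current total gain = 0.0359 + 0.254 + 0.0219 + 0.027 = 0.3388.
Margin to runaway = 1 − 0.3388 = 0.66.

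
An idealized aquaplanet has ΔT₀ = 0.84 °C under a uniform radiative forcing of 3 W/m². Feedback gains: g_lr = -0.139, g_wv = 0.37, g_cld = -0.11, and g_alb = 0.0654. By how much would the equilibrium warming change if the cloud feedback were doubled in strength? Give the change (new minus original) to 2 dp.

-0.12 °C

Original: g = 0.1864, ΔT = 0.84/(1−0.1864) = 1.0324 °C.
With doubled cloud: g' = 0.0764, ΔT' = 0.84/(1−0.0764) = 0.9095 °C.
Change = 0.9095 − 1.0324 = -0.12 °C.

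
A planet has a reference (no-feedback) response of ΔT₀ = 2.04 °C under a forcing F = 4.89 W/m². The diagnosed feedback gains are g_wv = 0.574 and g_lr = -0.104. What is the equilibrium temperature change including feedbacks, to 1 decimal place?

Total gain g = 0.574 − 0.104 = 0.47.
Amplification A = 1/(1 − 0.47) = 1.887.
ΔT = 2.04 × 1.887 = 3.8 °C.

3.8 °C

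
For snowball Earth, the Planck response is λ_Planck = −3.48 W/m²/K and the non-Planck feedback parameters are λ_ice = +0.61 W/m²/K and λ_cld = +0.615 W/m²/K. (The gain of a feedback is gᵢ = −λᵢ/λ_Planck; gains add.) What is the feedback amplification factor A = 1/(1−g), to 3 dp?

1.543

Convert to gains: g_ice = 0.61/3.48 = 0.1753; g_cld = 0.615/3.48 = 0.1767.
Total gain g = 0.352.
A = 1/(1 − 0.352) = 1.543.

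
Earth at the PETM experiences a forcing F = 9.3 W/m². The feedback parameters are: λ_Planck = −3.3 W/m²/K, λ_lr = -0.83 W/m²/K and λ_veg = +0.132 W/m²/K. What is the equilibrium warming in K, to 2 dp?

Net feedback parameter λ = (−3.3) + (-0.83) + (+0.132) = -3.998 W/m²/K.
ΔT = −F/λ = −9.3/(-3.998) = 2.33 K.

2.33 K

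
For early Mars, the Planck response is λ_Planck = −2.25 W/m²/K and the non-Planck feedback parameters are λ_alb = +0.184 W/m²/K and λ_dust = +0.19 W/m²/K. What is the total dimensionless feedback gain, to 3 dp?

Convert to gains: g_alb = 0.184/2.25 = 0.08178; g_dust = 0.19/2.25 = 0.08444.
Total gain g = 0.16622.

0.166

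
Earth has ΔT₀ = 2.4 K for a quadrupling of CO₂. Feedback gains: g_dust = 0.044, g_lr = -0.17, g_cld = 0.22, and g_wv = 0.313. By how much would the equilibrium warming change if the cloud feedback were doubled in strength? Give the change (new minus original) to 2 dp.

2.39 K

Original: g = 0.407, ΔT = 2.4/(1−0.407) = 4.0472 K.
With doubled cloud: g' = 0.627, ΔT' = 2.4/(1−0.627) = 6.4343 K.
Change = 6.4343 − 4.0472 = 2.39 K.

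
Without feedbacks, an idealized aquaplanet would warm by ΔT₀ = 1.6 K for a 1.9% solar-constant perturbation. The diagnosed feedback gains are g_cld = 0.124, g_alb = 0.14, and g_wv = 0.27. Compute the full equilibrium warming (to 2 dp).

3.43 K

Total gain g = 0.124 + 0.14 + 0.27 = 0.534.
Amplification A = 1/(1 − 0.534) = 2.146.
ΔT = 1.6 × 2.146 = 3.43 K.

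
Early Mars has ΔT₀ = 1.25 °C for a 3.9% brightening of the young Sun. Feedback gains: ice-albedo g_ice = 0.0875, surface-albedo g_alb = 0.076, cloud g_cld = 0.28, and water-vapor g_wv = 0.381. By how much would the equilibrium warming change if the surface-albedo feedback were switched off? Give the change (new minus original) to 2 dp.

-2.15 °C

Original: g = 0.8245, ΔT = 1.25/(1−0.8245) = 7.1225 °C.
Without surface-albedo: g' = 0.7485, ΔT' = 1.25/(1−0.7485) = 4.9702 °C.
Change = 4.9702 − 7.1225 = -2.15 °C.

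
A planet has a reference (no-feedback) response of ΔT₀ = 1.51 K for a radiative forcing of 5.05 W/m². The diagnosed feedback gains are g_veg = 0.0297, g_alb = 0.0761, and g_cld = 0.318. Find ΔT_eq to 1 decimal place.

2.6 K

Total gain g = 0.0297 + 0.0761 + 0.318 = 0.4238.
Amplification A = 1/(1 − 0.4238) = 1.736.
ΔT = 1.51 × 1.736 = 2.6 K.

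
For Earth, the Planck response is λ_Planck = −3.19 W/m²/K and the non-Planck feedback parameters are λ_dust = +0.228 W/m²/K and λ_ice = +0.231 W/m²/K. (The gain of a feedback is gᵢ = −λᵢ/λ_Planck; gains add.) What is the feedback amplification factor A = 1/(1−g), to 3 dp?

1.168

Convert to gains: g_dust = 0.228/3.19 = 0.07147; g_ice = 0.231/3.19 = 0.07241.
Total gain g = 0.14388.
A = 1/(1 − 0.14388) = 1.168.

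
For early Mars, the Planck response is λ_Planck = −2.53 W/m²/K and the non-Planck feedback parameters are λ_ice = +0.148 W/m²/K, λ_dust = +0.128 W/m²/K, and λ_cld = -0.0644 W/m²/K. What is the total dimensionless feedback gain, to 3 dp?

0.084

Convert to gains: g_ice = 0.148/2.53 = 0.0585; g_dust = 0.128/2.53 = 0.05059; g_cld = -0.0644/2.53 = -0.02545.
Total gain g = 0.08364.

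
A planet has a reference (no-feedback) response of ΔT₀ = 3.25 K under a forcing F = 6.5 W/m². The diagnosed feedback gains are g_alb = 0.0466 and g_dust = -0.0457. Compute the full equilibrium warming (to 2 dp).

3.25 K

Total gain g = 0.0466 − 0.0457 = 0.0009.
Amplification A = 1/(1 − 0.0009) = 1.001.
ΔT = 3.25 × 1.001 = 3.25 K.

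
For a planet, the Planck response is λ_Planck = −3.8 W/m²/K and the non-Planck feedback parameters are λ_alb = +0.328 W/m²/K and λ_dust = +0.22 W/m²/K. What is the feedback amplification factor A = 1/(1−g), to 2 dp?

1.17

Convert to gains: g_alb = 0.328/3.8 = 0.08632; g_dust = 0.22/3.8 = 0.05789.
Total gain g = 0.14421.
A = 1/(1 − 0.14421) = 1.17.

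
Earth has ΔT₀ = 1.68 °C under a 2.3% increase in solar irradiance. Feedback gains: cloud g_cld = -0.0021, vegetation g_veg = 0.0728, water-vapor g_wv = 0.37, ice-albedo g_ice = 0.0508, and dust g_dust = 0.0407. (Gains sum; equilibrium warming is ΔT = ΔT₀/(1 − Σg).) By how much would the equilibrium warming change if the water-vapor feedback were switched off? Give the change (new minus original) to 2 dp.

Original: g = 0.5322, ΔT = 1.68/(1−0.5322) = 3.5913 °C.
Without water-vapor: g' = 0.1622, ΔT' = 1.68/(1−0.1622) = 2.0053 °C.
Change = 2.0053 − 3.5913 = -1.59 °C.

-1.59 °C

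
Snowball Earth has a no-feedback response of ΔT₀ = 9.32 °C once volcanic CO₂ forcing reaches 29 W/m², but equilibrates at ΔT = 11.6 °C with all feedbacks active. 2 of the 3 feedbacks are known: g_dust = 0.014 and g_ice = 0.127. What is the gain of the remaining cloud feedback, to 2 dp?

0.06

Amplification A = ΔT/ΔT₀ = 11.6/9.32 = 1.245.
Total gain g = 1 − 1/A = 1 − 1/1.245 = 0.1968.
Known gains sum to 0.014 + 0.127 = 0.141.
g_cld = 0.1968 − 0.141 = 0.06.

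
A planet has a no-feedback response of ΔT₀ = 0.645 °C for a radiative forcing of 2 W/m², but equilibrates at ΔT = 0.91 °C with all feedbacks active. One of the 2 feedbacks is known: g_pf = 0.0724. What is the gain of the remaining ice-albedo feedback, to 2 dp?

Amplification A = ΔT/ΔT₀ = 0.91/0.645 = 1.411.
Total gain g = 1 − 1/A = 1 − 1/1.411 = 0.2913.
The known gain is 0.0724.
g_ice = 0.2913 − 0.0724 = 0.22.

0.22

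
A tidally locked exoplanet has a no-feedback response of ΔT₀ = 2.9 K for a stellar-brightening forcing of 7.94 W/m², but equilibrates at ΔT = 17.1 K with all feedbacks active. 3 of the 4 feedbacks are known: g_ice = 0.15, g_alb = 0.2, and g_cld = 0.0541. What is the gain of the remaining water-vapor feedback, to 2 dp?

Amplification A = ΔT/ΔT₀ = 17.1/2.9 = 5.897.
Total gain g = 1 − 1/A = 1 − 1/5.897 = 0.8304.
Known gains sum to 0.15 + 0.2 + 0.0541 = 0.4041.
g_wv = 0.8304 − 0.4041 = 0.43.

0.43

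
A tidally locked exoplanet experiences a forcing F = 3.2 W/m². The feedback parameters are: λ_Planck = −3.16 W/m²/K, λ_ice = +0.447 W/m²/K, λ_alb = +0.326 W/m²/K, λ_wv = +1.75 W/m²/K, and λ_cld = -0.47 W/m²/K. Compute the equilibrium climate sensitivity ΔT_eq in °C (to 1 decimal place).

2.9 °C

Net feedback parameter λ = (−3.16) + (+0.447) + (+0.326) + (+1.75) + (-0.47) = -1.107 W/m²/K.
ΔT = −F/λ = −3.2/(-1.107) = 2.9 °C.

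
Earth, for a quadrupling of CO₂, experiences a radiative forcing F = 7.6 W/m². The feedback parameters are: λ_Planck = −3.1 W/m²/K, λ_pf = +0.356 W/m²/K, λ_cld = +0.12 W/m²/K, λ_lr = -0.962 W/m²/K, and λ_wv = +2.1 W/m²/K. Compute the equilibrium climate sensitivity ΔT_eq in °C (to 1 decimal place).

5.1 °C

Net feedback parameter λ = (−3.1) + (+0.356) + (+0.12) + (-0.962) + (+2.1) = -1.486 W/m²/K.
ΔT = −F/λ = −7.6/(-1.486) = 5.1 °C.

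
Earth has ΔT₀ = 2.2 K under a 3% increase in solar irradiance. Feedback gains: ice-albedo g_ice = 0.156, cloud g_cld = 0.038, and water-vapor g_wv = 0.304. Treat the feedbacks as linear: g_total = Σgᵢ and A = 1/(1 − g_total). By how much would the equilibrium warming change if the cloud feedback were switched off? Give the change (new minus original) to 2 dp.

-0.31 K

Original: g = 0.498, ΔT = 2.2/(1−0.498) = 4.3825 K.
Without cloud: g' = 0.46, ΔT' = 2.2/(1−0.46) = 4.0741 K.
Change = 4.0741 − 4.3825 = -0.31 K.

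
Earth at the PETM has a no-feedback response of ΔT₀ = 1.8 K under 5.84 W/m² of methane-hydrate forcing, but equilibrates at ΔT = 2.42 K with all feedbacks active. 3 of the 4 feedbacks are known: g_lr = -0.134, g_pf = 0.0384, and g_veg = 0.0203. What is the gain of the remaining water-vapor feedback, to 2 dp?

0.33

Amplification A = ΔT/ΔT₀ = 2.42/1.8 = 1.344.
Total gain g = 1 − 1/A = 1 − 1/1.344 = 0.256.
Known gains sum to -0.134 + 0.0384 + 0.0203 = -0.0753.
g_wv = 0.256 + 0.0753 = 0.33.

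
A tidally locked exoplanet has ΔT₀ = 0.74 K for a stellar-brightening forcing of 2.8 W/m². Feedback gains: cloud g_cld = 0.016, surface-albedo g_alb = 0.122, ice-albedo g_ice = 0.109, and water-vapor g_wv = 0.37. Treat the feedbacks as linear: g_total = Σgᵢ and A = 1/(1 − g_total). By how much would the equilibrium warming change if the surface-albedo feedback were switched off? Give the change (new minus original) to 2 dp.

Original: g = 0.617, ΔT = 0.74/(1−0.617) = 1.9321 K.
Without surface-albedo: g' = 0.495, ΔT' = 0.74/(1−0.495) = 1.4653 K.
Change = 1.4653 − 1.9321 = -0.47 K.

-0.47 K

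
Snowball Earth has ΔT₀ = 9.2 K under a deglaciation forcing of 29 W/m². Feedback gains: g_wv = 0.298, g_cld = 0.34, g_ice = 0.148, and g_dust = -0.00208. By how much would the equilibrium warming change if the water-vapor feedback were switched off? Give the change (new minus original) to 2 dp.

-24.68 K

Original: g = 0.78392, ΔT = 9.2/(1−0.78392) = 42.5768 K.
Without water-vapor: g' = 0.48592, ΔT' = 9.2/(1−0.48592) = 17.8960 K.
Change = 17.8960 − 42.5768 = -24.68 K.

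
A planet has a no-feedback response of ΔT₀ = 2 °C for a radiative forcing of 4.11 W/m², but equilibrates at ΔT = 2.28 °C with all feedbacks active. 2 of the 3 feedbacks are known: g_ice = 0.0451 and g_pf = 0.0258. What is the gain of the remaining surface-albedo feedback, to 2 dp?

Amplification A = ΔT/ΔT₀ = 2.28/2 = 1.14.
Total gain g = 1 − 1/A = 1 − 1/1.14 = 0.1228.
Known gains sum to 0.0451 + 0.0258 = 0.0709.
g_alb = 0.1228 − 0.0709 = 0.05.

0.05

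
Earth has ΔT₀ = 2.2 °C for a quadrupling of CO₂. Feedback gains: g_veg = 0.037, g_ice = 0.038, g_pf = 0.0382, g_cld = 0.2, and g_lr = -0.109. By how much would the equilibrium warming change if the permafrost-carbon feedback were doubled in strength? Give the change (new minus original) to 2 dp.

0.14 °C

Original: g = 0.2042, ΔT = 2.2/(1−0.2042) = 2.7645 °C.
With doubled permafrost-carbon: g' = 0.2424, ΔT' = 2.2/(1−0.2424) = 2.9039 °C.
Change = 2.9039 − 2.7645 = 0.14 °C.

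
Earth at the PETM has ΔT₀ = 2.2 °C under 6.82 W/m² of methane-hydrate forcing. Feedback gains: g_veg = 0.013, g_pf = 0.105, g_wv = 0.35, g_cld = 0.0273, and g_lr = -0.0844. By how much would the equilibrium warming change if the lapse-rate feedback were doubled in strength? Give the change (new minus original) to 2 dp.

Original: g = 0.4109, ΔT = 2.2/(1−0.4109) = 3.7345 °C.
With doubled lapse-rate: g' = 0.3265, ΔT' = 2.2/(1−0.3265) = 3.2665 °C.
Change = 3.2665 − 3.7345 = -0.47 °C.

-0.47 °C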